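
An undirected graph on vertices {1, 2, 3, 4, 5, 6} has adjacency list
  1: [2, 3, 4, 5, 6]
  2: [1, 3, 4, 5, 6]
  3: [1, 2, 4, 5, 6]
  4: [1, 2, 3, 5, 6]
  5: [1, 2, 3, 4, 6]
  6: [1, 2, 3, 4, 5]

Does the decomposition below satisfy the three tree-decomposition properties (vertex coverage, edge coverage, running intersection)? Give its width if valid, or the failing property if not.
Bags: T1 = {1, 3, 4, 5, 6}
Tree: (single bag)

A tree decomposition must satisfy three properties: every vertex lies in some bag; for every edge, both endpoints lie together in some bag; and for every vertex, the bags containing it form a connected subtree. Here vertex 2 appears in no bag, so the decomposition is invalid.

No — vertex 2 appears in no bag.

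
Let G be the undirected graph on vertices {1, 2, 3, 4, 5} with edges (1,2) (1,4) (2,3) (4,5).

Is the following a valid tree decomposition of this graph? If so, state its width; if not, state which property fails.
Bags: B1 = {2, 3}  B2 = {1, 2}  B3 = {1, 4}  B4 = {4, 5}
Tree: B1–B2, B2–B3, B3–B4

Yes; width 1.

Every vertex of G appears in some bag (union = {1, 2, 3, 4, 5}); every edge is covered by a bag; and for each vertex v the set of bags containing v is connected in the bag tree. The decomposition is therefore valid. The largest bag has 2 vertices, so the width is 1.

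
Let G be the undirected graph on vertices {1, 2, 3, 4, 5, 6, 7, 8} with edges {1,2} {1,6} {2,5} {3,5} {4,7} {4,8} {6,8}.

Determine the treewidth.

1

A width-1 tree decomposition is:
Bags: B1 = {3, 5}  B2 = {2, 5}  B3 = {1, 2}  B4 = {1, 6}  B5 = {6, 8}  B6 = {4, 8}  B7 = {4, 7}
Tree: B1–B2, B2–B3, B3–B4, B4–B5, B5–B6, B6–B7
The largest bag has 2 vertices, giving width 1; this decomposition certifies tw(G) ≤ 1. Any graph with an edge has treewidth ≥ 1, and G has the edge 3–5. Hence tw(G) = 1 exactly.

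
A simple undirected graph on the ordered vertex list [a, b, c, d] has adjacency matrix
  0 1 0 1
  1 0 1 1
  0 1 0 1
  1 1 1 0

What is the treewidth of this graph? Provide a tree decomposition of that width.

Every bag has size at most 3, so the width is 3 − 1 = 2 and tw(G) ≤ 2. Conversely, {b, c, d} is a clique of size 3, and the vertices of any clique must share a bag in every tree decomposition; so some bag has ≥ 3 vertices and tw(G) ≥ 2. Combining the bounds, tw(G) = 2.

Treewidth 2.
Bags: B1 = {b, c, d}  B2 = {a, b, d}
Tree: B1–B2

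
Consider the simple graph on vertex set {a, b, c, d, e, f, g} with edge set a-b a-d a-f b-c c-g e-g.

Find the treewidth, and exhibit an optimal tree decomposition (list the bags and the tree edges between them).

Treewidth 1.
One optimal decomposition is:
Bags: B1 = {b, c}  B2 = {a, b}  B3 = {a, f}  B4 = {c, g}  B5 = {e, g}  B6 = {a, d}
Tree: B1–B2, B2–B3, B1–B4, B4–B5, B3–B6

Every bag has size at most 2, so the width is 2 − 1 = 1 and tw(G) ≤ 1. Any graph with an edge has treewidth ≥ 1, and G has the edge b–c. Combining the bounds, tw(G) = 1.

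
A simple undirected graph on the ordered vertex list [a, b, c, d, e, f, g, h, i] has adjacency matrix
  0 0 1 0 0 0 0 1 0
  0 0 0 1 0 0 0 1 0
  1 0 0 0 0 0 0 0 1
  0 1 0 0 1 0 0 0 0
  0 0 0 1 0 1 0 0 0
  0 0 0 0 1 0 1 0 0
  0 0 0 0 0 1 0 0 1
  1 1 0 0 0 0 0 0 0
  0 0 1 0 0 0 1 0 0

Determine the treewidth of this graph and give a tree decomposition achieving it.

Treewidth 2.
One such decomposition:
Bags: B1 = {b, d, e}  B2 = {b, e, f}  B3 = {b, f, g}  B4 = {b, g, i}  B5 = {b, c, i}  B6 = {a, b, c}  B7 = {a, b, h}
Tree: B1–B2, B2–B3, B3–B4, B4–B5, B5–B6, B6–B7

The largest bag has 3 vertices, giving width 2; this decomposition certifies tw(G) ≤ 2. For the lower bound, G contains the cycle b–d–e–f–g–i–c–a–h–b, so G is not a forest; only forests have treewidth ≤ 1, hence tw(G) ≥ 2. Therefore the treewidth is 2.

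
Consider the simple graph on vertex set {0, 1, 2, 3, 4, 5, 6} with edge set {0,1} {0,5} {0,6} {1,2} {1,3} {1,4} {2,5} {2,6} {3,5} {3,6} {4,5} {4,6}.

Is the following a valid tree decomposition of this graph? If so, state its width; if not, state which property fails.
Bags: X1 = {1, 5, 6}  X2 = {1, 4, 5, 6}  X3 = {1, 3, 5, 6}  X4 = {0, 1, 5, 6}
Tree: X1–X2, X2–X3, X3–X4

No — vertex 2 appears in no bag.

A tree decomposition must satisfy three properties: every vertex lies in some bag; for every edge, both endpoints lie together in some bag; and for every vertex, the bags containing it form a connected subtree. Here vertex 2 appears in no bag, so the decomposition is invalid.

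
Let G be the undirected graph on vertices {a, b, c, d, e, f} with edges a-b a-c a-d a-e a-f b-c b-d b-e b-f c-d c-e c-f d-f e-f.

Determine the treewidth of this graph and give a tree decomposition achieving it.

The largest bag has 5 vertices, giving width 4; this decomposition certifies tw(G) ≤ 4. Conversely, {a, b, c, d, f} is a clique of size 5, and the vertices of any clique must share a bag in every tree decomposition; so some bag has ≥ 5 vertices and tw(G) ≥ 4. The upper and lower bounds meet at 4, so that is the treewidth.

Treewidth 4.
One such decomposition:
Bags: B1 = {a, b, c, e, f}  B2 = {a, b, c, d, f}
Tree: B1–B2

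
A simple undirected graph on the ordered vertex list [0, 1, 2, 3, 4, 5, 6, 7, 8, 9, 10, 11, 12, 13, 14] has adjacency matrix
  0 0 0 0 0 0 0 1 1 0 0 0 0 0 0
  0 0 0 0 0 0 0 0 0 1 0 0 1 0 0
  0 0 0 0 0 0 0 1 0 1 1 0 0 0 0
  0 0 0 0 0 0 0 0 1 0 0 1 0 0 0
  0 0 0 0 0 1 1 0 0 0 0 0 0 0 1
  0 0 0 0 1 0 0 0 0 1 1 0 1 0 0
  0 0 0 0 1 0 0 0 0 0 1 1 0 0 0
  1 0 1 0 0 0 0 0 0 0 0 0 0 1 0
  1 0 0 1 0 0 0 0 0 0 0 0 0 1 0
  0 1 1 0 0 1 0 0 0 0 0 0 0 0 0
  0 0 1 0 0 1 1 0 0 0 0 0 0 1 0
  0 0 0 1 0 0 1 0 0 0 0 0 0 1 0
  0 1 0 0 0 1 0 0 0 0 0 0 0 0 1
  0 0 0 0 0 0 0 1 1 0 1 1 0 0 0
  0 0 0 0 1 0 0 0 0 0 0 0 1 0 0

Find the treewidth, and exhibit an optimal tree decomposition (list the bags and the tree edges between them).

Each bag holds 4 vertices, so the decomposition has width 3, which upper-bounds the treewidth. For the lower bound: the 4 vertex sets {0,3,8}, {7}, {13}, {2,6,10,11} are disjoint, each induces a connected subgraph, and every pair is joined by at least one edge of G. Contracting each set to a single vertex therefore yields K_{4} as a minor, and since treewidth is minor-monotone, tw(G) ≥ tw(K_{4}) = 3. Hence tw(G) = 3 exactly.

Treewidth 3.
One such decomposition:
Bags: B1 = {0, 3, 7, 8}  B2 = {3, 7, 8, 13}  B3 = {3, 7, 11, 13}  B4 = {2, 7, 11, 13}  B5 = {2, 10, 11, 13}  B6 = {2, 6, 10, 11}  B7 = {2, 6, 9, 10}  B8 = {5, 6, 9, 10}  B9 = {4, 5, 6, 9}  B10 = {1, 4, 5, 9}  B11 = {1, 4, 5, 12}  B12 = {1, 4, 12, 14}
Tree: B1–B2, B2–B3, B3–B4, B4–B5, B5–B6, B6–B7, B7–B8, B8–B9, B9–B10, B10–B11, B11–B12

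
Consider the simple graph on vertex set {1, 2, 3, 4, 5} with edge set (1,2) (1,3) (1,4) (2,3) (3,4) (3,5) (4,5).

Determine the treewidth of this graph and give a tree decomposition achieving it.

Treewidth 2.
Bags: B1 = {1, 2, 3}  B2 = {1, 3, 4}  B3 = {3, 4, 5}
Tree: B1–B2, B2–B3

The largest bag has 3 vertices, giving width 2; this decomposition certifies tw(G) ≤ 2. Conversely, {1, 2, 3} is a clique of size 3, and the vertices of any clique must share a bag in every tree decomposition; so some bag has ≥ 3 vertices and tw(G) ≥ 2. Combining the bounds, tw(G) = 2.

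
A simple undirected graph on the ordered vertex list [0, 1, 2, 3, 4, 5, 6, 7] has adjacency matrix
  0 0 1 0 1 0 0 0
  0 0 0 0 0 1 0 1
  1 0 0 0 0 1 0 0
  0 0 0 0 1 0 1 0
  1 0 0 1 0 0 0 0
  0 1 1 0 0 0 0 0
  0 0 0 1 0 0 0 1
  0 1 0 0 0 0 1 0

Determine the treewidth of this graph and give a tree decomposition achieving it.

Treewidth 2.
One optimal decomposition is:
Bags: B1 = {0, 2, 5}  B2 = {0, 4, 5}  B3 = {3, 4, 5}  B4 = {3, 5, 6}  B5 = {5, 6, 7}  B6 = {1, 5, 7}
Tree: B1–B2, B2–B3, B3–B4, B4–B5, B5–B6

Every bag has size at most 3, so the width is 3 − 1 = 2 and tw(G) ≤ 2. The edges 5–2–0–4–3–6–7–1–5 form a cycle, so G is not a tree and its treewidth is at least 2. Therefore the treewidth is 2.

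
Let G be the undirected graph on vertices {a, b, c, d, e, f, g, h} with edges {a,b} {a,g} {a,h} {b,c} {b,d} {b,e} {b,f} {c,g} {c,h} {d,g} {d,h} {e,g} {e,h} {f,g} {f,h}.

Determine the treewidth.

3

A width-3 tree decomposition is:
Bags: B1 = {b, c, g, h}  B2 = {b, d, g, h}  B3 = {b, e, g, h}  B4 = {b, f, g, h}  B5 = {a, b, g, h}
Tree: B1–B2, B2–B3, B3–B4, B4–B5
The largest bag has 4 vertices, giving width 3; this decomposition certifies tw(G) ≤ 3. For the lower bound: the 4 vertex sets {c,h}, {b,d}, {g}, {e} are disjoint, each induces a connected subgraph, and every pair is joined by at least one edge of G. Contracting each set to a single vertex therefore yields K_{4} as a minor, and since treewidth is minor-monotone, tw(G) ≥ tw(K_{4}) = 3. Hence tw(G) = 3 exactly.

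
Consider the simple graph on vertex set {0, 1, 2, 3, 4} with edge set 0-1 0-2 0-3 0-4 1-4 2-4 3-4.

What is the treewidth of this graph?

A width-2 tree decomposition is:
Bags: B1 = {0, 2, 4}  B2 = {0, 3, 4}  B3 = {0, 1, 4}
Tree: B1–B2, B2–B3
Every bag has size at most 3, so the width is 3 − 1 = 2 and tw(G) ≤ 2. For the lower bound, the 3 vertices {0, 1, 4} are pairwise adjacent, and any tree decomposition puts a clique entirely inside one bag — forcing width ≥ 2. The upper and lower bounds meet at 2, so that is the treewidth.

2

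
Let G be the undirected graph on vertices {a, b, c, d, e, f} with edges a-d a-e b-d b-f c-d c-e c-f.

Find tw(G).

2

A width-2 tree decomposition is:
Bags: B1 = {a, c, e}  B2 = {a, c, d}  B3 = {c, d, f}  B4 = {b, d, f}
Tree: B1–B2, B2–B3, B3–B4
The largest bag has 3 vertices, giving width 2; this decomposition certifies tw(G) ≤ 2. For the lower bound, G contains the cycle e–a–d–c–e, so G is not a forest; only forests have treewidth ≤ 1, hence tw(G) ≥ 2. Combining the bounds, tw(G) = 2.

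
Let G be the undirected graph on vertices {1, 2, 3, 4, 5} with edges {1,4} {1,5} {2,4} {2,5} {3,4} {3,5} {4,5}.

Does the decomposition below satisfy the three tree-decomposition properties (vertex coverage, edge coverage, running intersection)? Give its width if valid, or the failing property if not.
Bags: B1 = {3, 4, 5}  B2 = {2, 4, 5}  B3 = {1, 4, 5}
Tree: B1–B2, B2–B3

Checking the three conditions: (i) the bags cover all of {1, 2, 3, 4, 5}; (ii) for each edge, some bag contains both endpoints; (iii) the bags containing any fixed vertex form a subtree. All hold, so the decomposition is valid with width 3 − 1 = 2.

Yes; width 2.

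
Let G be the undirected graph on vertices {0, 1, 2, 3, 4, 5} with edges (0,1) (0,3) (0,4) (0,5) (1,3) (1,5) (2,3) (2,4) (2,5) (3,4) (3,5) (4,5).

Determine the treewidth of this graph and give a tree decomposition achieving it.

Treewidth 3.
Bags: B1 = {0, 3, 4, 5}  B2 = {0, 1, 3, 5}  B3 = {2, 3, 4, 5}
Tree: B1–B2, B1–B3

The largest bag has 4 vertices, giving width 3; this decomposition certifies tw(G) ≤ 3. For the lower bound, the 4 vertices {0, 1, 3, 5} are pairwise adjacent, and any tree decomposition puts a clique entirely inside one bag — forcing width ≥ 3. Combining the bounds, tw(G) = 3.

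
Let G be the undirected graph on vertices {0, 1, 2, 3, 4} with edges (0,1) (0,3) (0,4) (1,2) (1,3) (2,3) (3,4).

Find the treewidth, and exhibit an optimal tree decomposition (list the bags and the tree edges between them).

Treewidth 2.
One such decomposition:
Bags: B1 = {1, 2, 3}  B2 = {0, 1, 3}  B3 = {0, 3, 4}
Tree: B1–B2, B2–B3

The largest bag has 3 vertices, giving width 2; this decomposition certifies tw(G) ≤ 2. On the other hand G contains the 3-clique {0, 1, 3}. A clique must lie in a single bag of any decomposition, so no decomposition can have width below 2. Combining the bounds, tw(G) = 2.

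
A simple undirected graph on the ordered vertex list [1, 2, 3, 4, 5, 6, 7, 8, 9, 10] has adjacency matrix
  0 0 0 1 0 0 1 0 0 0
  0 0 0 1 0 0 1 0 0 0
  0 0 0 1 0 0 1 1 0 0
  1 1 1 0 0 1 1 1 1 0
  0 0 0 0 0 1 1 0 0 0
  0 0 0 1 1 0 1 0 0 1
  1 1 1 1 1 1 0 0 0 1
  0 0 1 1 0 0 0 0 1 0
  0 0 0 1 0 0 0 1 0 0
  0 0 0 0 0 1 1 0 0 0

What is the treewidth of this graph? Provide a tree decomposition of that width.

Each bag holds 3 vertices, so the decomposition has width 2, which upper-bounds the treewidth. On the other hand G contains the 3-clique {6, 7, 10}. A clique must lie in a single bag of any decomposition, so no decomposition can have width below 2. Hence tw(G) = 2 exactly.

Treewidth 2.
One optimal decomposition is:
Bags: B1 = {4, 6, 7}  B2 = {2, 4, 7}  B3 = {3, 4, 7}  B4 = {5, 6, 7}  B5 = {3, 4, 8}  B6 = {6, 7, 10}  B7 = {4, 8, 9}  B8 = {1, 4, 7}
Tree: B1–B2, B2–B3, B1–B4, B3–B5, B4–B6, B5–B7, B2–B8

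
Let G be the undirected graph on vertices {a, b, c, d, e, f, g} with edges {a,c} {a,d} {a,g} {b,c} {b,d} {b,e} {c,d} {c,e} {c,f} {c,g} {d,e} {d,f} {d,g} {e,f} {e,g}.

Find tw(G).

3

A width-3 tree decomposition is:
Bags: B1 = {a, c, d, g}  B2 = {c, d, e, g}  B3 = {b, c, d, e}  B4 = {c, d, e, f}
Tree: B1–B2, B2–B3, B2–B4
Every bag has size at most 4, so the width is 4 − 1 = 3 and tw(G) ≤ 3. Conversely, {c, d, e, g} is a clique of size 4, and the vertices of any clique must share a bag in every tree decomposition; so some bag has ≥ 4 vertices and tw(G) ≥ 3. The upper and lower bounds meet at 3, so that is the treewidth.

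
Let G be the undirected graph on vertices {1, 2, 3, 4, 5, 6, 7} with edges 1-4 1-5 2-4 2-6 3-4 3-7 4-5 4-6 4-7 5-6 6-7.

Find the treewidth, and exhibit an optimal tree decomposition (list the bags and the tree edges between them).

Each bag holds 3 vertices, so the decomposition has width 2, which upper-bounds the treewidth. For the lower bound, the 3 vertices {1, 4, 5} are pairwise adjacent, and any tree decomposition puts a clique entirely inside one bag — forcing width ≥ 2. Hence tw(G) = 2 exactly.

Treewidth 2.
Bags: B1 = {4, 5, 6}  B2 = {1, 4, 5}  B3 = {2, 4, 6}  B4 = {4, 6, 7}  B5 = {3, 4, 7}
Tree: B1–B2, B1–B3, B1–B4, B4–B5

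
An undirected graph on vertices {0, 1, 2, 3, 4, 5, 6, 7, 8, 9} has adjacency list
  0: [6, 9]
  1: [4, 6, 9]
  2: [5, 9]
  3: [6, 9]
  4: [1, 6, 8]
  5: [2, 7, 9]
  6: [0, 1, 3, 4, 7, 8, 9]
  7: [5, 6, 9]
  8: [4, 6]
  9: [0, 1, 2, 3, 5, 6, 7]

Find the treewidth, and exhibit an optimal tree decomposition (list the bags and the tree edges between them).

Treewidth 2.
One such decomposition:
Bags: B1 = {6, 7, 9}  B2 = {5, 7, 9}  B3 = {1, 6, 9}  B4 = {2, 5, 9}  B5 = {1, 4, 6}  B6 = {0, 6, 9}  B7 = {4, 6, 8}  B8 = {3, 6, 9}
Tree: B1–B2, B1–B3, B2–B4, B3–B5, B1–B6, B5–B7, B3–B8

Every bag has size at most 3, so the width is 3 − 1 = 2 and tw(G) ≤ 2. On the other hand G contains the 3-clique {2, 5, 9}. A clique must lie in a single bag of any decomposition, so no decomposition can have width below 2. Therefore the treewidth is 2.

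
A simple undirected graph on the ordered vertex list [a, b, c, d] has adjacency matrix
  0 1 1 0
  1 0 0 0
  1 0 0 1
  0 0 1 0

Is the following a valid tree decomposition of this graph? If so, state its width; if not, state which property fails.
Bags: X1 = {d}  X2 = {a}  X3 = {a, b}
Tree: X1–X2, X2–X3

No — vertex c appears in no bag.

A tree decomposition must satisfy three properties: every vertex lies in some bag; for every edge, both endpoints lie together in some bag; and for every vertex, the bags containing it form a connected subtree. Here vertex c appears in no bag, so the decomposition is invalid.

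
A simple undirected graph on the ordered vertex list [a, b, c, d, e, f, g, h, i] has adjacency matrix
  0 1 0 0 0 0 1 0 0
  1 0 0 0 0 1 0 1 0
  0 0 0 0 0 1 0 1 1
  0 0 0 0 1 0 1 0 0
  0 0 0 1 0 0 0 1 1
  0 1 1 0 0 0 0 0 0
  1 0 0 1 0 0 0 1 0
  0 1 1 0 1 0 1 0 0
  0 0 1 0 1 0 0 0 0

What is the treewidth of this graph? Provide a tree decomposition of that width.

Every bag has size at most 4, so the width is 4 − 1 = 3 and tw(G) ≤ 3. For the lower bound: the 4 vertex sets {d,e,i}, {g}, {h}, {a,b,c,f} are disjoint, each induces a connected subgraph, and every pair is joined by at least one edge of G. Contracting each set to a single vertex therefore yields K_{4} as a minor, and since treewidth is minor-monotone, tw(G) ≥ tw(K_{4}) = 3. Hence tw(G) = 3 exactly.

Treewidth 3.
One optimal decomposition is:
Bags: B1 = {d, e, g, i}  B2 = {e, g, h, i}  B3 = {c, g, h, i}  B4 = {a, c, g, h}  B5 = {a, b, c, h}  B6 = {a, b, c, f}
Tree: B1–B2, B2–B3, B3–B4, B4–B5, B5–B6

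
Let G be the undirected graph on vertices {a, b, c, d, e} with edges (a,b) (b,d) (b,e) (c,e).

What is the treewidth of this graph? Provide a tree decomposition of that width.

The largest bag has 2 vertices, giving width 1; this decomposition certifies tw(G) ≤ 1. Any graph with an edge has treewidth ≥ 1, and G has the edge b–a. The upper and lower bounds meet at 1, so that is the treewidth.

Treewidth 1.
Bags: B1 = {a, b}  B2 = {b, e}  B3 = {c, e}  B4 = {b, d}
Tree: B1–B2, B2–B3, B1–B4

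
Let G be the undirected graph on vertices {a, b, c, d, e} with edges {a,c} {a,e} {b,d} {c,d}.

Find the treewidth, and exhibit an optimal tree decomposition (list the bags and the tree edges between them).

Treewidth 1.
One optimal decomposition is:
Bags: B1 = {c, d}  B2 = {b, d}  B3 = {a, c}  B4 = {a, e}
Tree: B1–B2, B1–B3, B3–B4

The largest bag has 2 vertices, giving width 1; this decomposition certifies tw(G) ≤ 1. Any graph with an edge has treewidth ≥ 1, and G has the edge c–d. Hence tw(G) = 1 exactly.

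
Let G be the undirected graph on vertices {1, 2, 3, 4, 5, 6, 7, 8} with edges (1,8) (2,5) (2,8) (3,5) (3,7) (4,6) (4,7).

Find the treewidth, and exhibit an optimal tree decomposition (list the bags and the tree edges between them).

Treewidth 1.
One optimal decomposition is:
Bags: B1 = {4, 6}  B2 = {4, 7}  B3 = {3, 7}  B4 = {3, 5}  B5 = {2, 5}  B6 = {2, 8}  B7 = {1, 8}
Tree: B1–B2, B2–B3, B3–B4, B4–B5, B5–B6, B6–B7

Each bag holds 2 vertices, so the decomposition has width 1, which upper-bounds the treewidth. Since G has at least one edge (e.g. 6–4), it is not an edgeless graph, so tw(G) ≥ 1. The upper and lower bounds meet at 1, so that is the treewidth.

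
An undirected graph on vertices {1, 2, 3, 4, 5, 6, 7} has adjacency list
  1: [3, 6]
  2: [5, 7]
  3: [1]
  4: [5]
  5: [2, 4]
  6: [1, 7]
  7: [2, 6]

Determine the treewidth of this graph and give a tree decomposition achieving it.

Treewidth 1.
One optimal decomposition is:
Bags: B1 = {4, 5}  B2 = {2, 5}  B3 = {2, 7}  B4 = {6, 7}  B5 = {1, 6}  B6 = {1, 3}
Tree: B1–B2, B2–B3, B3–B4, B4–B5, B5–B6

Every bag has size at most 2, so the width is 2 − 1 = 1 and tw(G) ≤ 1. Since G has at least one edge (e.g. 4–5), it is not an edgeless graph, so tw(G) ≥ 1. Hence tw(G) = 1 exactly.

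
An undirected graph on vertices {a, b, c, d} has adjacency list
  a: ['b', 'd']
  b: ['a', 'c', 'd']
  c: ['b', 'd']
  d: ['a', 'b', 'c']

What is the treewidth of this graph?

A width-2 tree decomposition is:
Bags: B1 = {b, c, d}  B2 = {a, b, d}
Tree: B1–B2
Every bag has size at most 3, so the width is 3 − 1 = 2 and tw(G) ≤ 2. On the other hand G contains the 3-clique {b, c, d}. A clique must lie in a single bag of any decomposition, so no decomposition can have width below 2. Therefore the treewidth is 2.

2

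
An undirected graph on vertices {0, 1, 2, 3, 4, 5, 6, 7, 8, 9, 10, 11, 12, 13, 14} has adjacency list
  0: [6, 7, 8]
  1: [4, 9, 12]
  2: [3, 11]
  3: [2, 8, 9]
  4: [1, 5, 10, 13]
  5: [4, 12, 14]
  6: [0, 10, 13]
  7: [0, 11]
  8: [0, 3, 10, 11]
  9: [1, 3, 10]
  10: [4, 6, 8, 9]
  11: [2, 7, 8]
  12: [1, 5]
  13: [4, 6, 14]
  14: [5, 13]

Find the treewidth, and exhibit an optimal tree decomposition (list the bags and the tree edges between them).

Treewidth 3.
One such decomposition:
Bags: B1 = {2, 3, 7, 11}  B2 = {3, 7, 8, 11}  B3 = {0, 3, 7, 8}  B4 = {0, 3, 8, 9}  B5 = {0, 8, 9, 10}  B6 = {0, 6, 9, 10}  B7 = {1, 6, 9, 10}  B8 = {1, 4, 6, 10}  B9 = {1, 4, 6, 13}  B10 = {1, 4, 12, 13}  B11 = {4, 5, 12, 13}  B12 = {5, 12, 13, 14}
Tree: B1–B2, B2–B3, B3–B4, B4–B5, B5–B6, B6–B7, B7–B8, B8–B9, B9–B10, B10–B11, B11–B12

Every bag has size at most 4, so the width is 4 − 1 = 3 and tw(G) ≤ 3. For the lower bound: the 4 vertex sets {2,7,11}, {3}, {8}, {0,6,9,10} are disjoint, each induces a connected subgraph, and every pair is joined by at least one edge of G. Contracting each set to a single vertex therefore yields K_{4} as a minor, and since treewidth is minor-monotone, tw(G) ≥ tw(K_{4}) = 3. The upper and lower bounds meet at 3, so that is the treewidth.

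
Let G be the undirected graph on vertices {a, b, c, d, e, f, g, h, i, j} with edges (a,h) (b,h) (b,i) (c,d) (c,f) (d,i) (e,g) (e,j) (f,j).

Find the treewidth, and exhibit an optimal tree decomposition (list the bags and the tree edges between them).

The largest bag has 2 vertices, giving width 1; this decomposition certifies tw(G) ≤ 1. Any graph with an edge has treewidth ≥ 1, and G has the edge g–e. Therefore the treewidth is 1.

Treewidth 1.
One optimal decomposition is:
Bags: B1 = {e, g}  B2 = {e, j}  B3 = {f, j}  B4 = {c, f}  B5 = {c, d}  B6 = {d, i}  B7 = {b, i}  B8 = {b, h}  B9 = {a, h}
Tree: B1–B2, B2–B3, B3–B4, B4–B5, B5–B6, B6–B7, B7–B8, B8–B9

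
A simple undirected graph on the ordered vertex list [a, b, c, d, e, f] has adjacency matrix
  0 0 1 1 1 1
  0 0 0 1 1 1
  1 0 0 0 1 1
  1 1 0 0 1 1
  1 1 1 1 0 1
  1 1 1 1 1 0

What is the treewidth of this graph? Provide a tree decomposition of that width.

Treewidth 3.
Bags: B1 = {b, d, e, f}  B2 = {a, d, e, f}  B3 = {a, c, e, f}
Tree: B1–B2, B2–B3

The largest bag has 4 vertices, giving width 3; this decomposition certifies tw(G) ≤ 3. Conversely, {a, d, e, f} is a clique of size 4, and the vertices of any clique must share a bag in every tree decomposition; so some bag has ≥ 4 vertices and tw(G) ≥ 3. The upper and lower bounds meet at 3, so that is the treewidth.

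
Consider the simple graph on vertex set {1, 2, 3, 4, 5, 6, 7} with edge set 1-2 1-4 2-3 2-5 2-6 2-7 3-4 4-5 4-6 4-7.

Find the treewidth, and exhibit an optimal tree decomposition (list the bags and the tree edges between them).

Treewidth 2.
Bags: B1 = {2, 4, 7}  B2 = {2, 3, 4}  B3 = {1, 2, 4}  B4 = {2, 4, 5}  B5 = {2, 4, 6}
Tree: B1–B2, B2–B3, B3–B4, B4–B5

Every bag has size at most 3, so the width is 3 − 1 = 2 and tw(G) ≤ 2. The edges 4–7–2–3–4 form a cycle, so G is not a tree and its treewidth is at least 2. The upper and lower bounds meet at 2, so that is the treewidth.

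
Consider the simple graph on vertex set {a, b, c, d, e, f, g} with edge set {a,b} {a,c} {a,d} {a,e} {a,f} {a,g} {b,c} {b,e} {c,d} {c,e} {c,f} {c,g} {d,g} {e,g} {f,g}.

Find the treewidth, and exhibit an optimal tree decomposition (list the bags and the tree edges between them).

Treewidth 3.
Bags: B1 = {a, c, e, g}  B2 = {a, c, d, g}  B3 = {a, c, f, g}  B4 = {a, b, c, e}
Tree: B1–B2, B2–B3, B1–B4

Every bag has size at most 4, so the width is 4 − 1 = 3 and tw(G) ≤ 3. On the other hand G contains the 4-clique {a, c, d, g}. A clique must lie in a single bag of any decomposition, so no decomposition can have width below 3. Therefore the treewidth is 3.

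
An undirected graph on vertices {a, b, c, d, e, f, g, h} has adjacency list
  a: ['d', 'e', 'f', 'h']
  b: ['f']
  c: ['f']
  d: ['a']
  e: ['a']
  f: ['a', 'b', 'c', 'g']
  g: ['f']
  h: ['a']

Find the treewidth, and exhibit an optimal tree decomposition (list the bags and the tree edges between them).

Each bag holds 2 vertices, so the decomposition has width 1, which upper-bounds the treewidth. Since G has at least one edge (e.g. h–a), it is not an edgeless graph, so tw(G) ≥ 1. Hence tw(G) = 1 exactly.

Treewidth 1.
Bags: B1 = {a, h}  B2 = {a, f}  B3 = {a, e}  B4 = {b, f}  B5 = {a, d}  B6 = {f, g}  B7 = {c, f}
Tree: B1–B2, B2–B3, B2–B4, B1–B5, B2–B6, B6–B7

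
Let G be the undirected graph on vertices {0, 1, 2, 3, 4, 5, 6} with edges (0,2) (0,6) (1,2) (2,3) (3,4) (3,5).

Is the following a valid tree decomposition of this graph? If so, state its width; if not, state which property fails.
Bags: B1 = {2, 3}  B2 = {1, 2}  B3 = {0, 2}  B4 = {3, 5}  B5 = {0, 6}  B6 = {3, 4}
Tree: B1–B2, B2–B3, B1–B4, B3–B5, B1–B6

Yes; width 1.

Checking the three conditions: (i) the bags cover all of {0, 1, 2, 3, 4, 5, 6}; (ii) for each edge, some bag contains both endpoints; (iii) the bags containing any fixed vertex form a subtree. All hold, so the decomposition is valid with width 2 − 1 = 1.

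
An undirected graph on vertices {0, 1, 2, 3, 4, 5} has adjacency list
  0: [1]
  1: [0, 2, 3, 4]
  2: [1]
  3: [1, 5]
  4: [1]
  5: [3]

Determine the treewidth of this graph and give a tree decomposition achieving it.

Each bag holds 2 vertices, so the decomposition has width 1, which upper-bounds the treewidth. Since G has at least one edge (e.g. 3–1), it is not an edgeless graph, so tw(G) ≥ 1. Combining the bounds, tw(G) = 1.

Treewidth 1.
One such decomposition:
Bags: B1 = {1, 3}  B2 = {3, 5}  B3 = {0, 1}  B4 = {1, 4}  B5 = {1, 2}
Tree: B1–B2, B1–B3, B3–B4, B4–B5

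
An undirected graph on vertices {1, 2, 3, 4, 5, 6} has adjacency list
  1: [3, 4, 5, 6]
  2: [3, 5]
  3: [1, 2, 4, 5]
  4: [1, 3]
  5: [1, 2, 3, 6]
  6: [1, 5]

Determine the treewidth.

A width-2 tree decomposition is:
Bags: B1 = {2, 3, 5}  B2 = {1, 3, 5}  B3 = {1, 3, 4}  B4 = {1, 5, 6}
Tree: B1–B2, B2–B3, B2–B4
The largest bag has 3 vertices, giving width 2; this decomposition certifies tw(G) ≤ 2. Conversely, {1, 3, 4} is a clique of size 3, and the vertices of any clique must share a bag in every tree decomposition; so some bag has ≥ 3 vertices and tw(G) ≥ 2. Combining the bounds, tw(G) = 2.

2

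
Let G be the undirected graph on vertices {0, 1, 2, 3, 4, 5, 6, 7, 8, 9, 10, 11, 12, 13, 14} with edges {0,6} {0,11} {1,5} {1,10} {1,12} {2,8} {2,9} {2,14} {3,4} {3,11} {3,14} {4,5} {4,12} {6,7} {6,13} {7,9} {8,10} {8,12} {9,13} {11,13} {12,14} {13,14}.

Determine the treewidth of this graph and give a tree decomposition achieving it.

Each bag holds 4 vertices, so the decomposition has width 3, which upper-bounds the treewidth. For the lower bound: the 4 vertex sets {0,6,7}, {9}, {13}, {2,3,11,14} are disjoint, each induces a connected subgraph, and every pair is joined by at least one edge of G. Contracting each set to a single vertex therefore yields K_{4} as a minor, and since treewidth is minor-monotone, tw(G) ≥ tw(K_{4}) = 3. Therefore the treewidth is 3.

Treewidth 3.
One optimal decomposition is:
Bags: B1 = {0, 6, 7, 9}  B2 = {0, 6, 9, 13}  B3 = {0, 9, 11, 13}  B4 = {2, 9, 11, 13}  B5 = {2, 11, 13, 14}  B6 = {2, 3, 11, 14}  B7 = {2, 3, 8, 14}  B8 = {3, 8, 12, 14}  B9 = {3, 4, 8, 12}  B10 = {4, 8, 10, 12}  B11 = {1, 4, 10, 12}  B12 = {1, 4, 5, 10}
Tree: B1–B2, B2–B3, B3–B4, B4–B5, B5–B6, B6–B7, B7–B8, B8–B9, B9–B10, B10–B11, B11–B12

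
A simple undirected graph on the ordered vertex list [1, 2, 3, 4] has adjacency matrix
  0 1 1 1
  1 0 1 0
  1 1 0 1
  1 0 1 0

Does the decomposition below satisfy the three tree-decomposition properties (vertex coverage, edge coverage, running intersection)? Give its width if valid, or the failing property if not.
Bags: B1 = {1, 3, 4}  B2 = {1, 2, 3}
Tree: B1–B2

Yes; width 2.

Every vertex of G appears in some bag (union = {1, 2, 3, 4}); every edge is covered by a bag; and for each vertex v the set of bags containing v is connected in the bag tree. The decomposition is therefore valid. The largest bag has 3 vertices, so the width is 2.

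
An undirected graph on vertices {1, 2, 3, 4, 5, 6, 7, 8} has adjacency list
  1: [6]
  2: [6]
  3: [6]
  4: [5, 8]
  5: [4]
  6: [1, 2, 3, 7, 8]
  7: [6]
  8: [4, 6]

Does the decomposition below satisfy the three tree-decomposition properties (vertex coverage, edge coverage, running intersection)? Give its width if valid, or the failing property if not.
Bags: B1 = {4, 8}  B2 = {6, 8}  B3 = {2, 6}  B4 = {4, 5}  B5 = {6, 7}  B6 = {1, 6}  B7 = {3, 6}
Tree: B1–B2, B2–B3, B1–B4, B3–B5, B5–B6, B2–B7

Yes; width 1.

Every vertex of G appears in some bag (union = {1, 2, 3, 4, 5, 6, 7, 8}); every edge is covered by a bag; and for each vertex v the set of bags containing v is connected in the bag tree. The decomposition is therefore valid. The largest bag has 2 vertices, so the width is 1.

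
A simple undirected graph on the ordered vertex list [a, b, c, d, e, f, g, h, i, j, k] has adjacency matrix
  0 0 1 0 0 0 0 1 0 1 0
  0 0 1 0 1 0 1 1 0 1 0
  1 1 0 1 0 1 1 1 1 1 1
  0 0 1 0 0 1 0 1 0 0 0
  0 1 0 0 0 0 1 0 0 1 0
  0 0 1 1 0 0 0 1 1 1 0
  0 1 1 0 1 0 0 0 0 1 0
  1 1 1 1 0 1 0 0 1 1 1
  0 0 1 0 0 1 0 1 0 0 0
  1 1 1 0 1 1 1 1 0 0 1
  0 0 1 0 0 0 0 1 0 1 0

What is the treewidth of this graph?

3

A width-3 tree decomposition is:
Bags: B1 = {b, c, h, j}  B2 = {c, f, h, j}  B3 = {b, c, g, j}  B4 = {c, h, j, k}  B5 = {a, c, h, j}  B6 = {b, e, g, j}  B7 = {c, f, h, i}  B8 = {c, d, f, h}
Tree: B1–B2, B1–B3, B1–B4, B4–B5, B3–B6, B2–B7, B2–B8
The largest bag has 4 vertices, giving width 3; this decomposition certifies tw(G) ≤ 3. For the lower bound, the 4 vertices {b, e, g, j} are pairwise adjacent, and any tree decomposition puts a clique entirely inside one bag — forcing width ≥ 3. The upper and lower bounds meet at 3, so that is the treewidth.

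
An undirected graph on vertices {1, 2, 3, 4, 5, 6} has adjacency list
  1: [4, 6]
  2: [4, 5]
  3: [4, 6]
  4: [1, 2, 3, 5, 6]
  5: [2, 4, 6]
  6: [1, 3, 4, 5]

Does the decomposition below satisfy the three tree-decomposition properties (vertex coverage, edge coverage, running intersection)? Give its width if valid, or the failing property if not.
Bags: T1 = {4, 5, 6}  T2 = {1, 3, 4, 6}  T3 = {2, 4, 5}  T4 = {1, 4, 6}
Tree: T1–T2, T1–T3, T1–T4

No — bags containing vertex 1 are not connected in the tree.

A tree decomposition must satisfy three properties: every vertex lies in some bag; for every edge, both endpoints lie together in some bag; and for every vertex, the bags containing it form a connected subtree. Here bags containing vertex 1 are not connected in the tree, so the decomposition is invalid.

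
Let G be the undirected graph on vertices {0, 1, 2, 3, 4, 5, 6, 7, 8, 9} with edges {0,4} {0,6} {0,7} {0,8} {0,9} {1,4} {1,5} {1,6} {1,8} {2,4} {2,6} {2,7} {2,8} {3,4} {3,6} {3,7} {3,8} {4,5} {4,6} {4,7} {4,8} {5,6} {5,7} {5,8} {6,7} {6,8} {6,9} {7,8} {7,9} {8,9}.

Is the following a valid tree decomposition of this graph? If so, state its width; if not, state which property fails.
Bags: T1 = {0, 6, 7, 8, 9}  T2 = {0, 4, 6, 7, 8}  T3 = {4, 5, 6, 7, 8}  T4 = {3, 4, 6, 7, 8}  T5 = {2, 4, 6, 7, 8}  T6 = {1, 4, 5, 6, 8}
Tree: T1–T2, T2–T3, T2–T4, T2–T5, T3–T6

Checking the three conditions: (i) the bags cover all of {0, 1, 2, 3, 4, 5, 6, 7, 8, 9}; (ii) for each edge, some bag contains both endpoints; (iii) the bags containing any fixed vertex form a subtree. All hold, so the decomposition is valid with width 5 − 1 = 4.

Yes; width 4.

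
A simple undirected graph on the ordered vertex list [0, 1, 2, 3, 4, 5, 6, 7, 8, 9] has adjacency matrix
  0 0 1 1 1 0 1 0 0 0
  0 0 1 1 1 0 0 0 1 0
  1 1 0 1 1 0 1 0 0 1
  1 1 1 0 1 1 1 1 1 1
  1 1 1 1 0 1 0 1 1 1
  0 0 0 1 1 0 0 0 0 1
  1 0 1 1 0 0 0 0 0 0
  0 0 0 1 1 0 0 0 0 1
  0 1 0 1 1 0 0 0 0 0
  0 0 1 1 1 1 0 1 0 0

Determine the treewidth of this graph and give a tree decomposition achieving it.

The largest bag has 4 vertices, giving width 3; this decomposition certifies tw(G) ≤ 3. For the lower bound, the 4 vertices {1, 3, 4, 8} are pairwise adjacent, and any tree decomposition puts a clique entirely inside one bag — forcing width ≥ 3. The upper and lower bounds meet at 3, so that is the treewidth.

Treewidth 3.
One optimal decomposition is:
Bags: B1 = {0, 2, 3, 4}  B2 = {2, 3, 4, 9}  B3 = {0, 2, 3, 6}  B4 = {1, 2, 3, 4}  B5 = {3, 4, 7, 9}  B6 = {1, 3, 4, 8}  B7 = {3, 4, 5, 9}
Tree: B1–B2, B1–B3, B1–B4, B2–B5, B4–B6, B2–B7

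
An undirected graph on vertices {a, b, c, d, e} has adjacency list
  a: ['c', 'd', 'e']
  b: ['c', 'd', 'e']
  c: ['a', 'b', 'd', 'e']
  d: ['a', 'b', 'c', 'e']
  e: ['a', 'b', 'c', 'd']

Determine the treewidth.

3

A width-3 tree decomposition is:
Bags: B1 = {b, c, d, e}  B2 = {a, c, d, e}
Tree: B1–B2
Each bag holds 4 vertices, so the decomposition has width 3, which upper-bounds the treewidth. Conversely, {a, c, d, e} is a clique of size 4, and the vertices of any clique must share a bag in every tree decomposition; so some bag has ≥ 4 vertices and tw(G) ≥ 3. Combining the bounds, tw(G) = 3.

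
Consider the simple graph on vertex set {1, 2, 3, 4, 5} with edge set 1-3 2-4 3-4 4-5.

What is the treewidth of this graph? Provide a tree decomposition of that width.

Treewidth 1.
One optimal decomposition is:
Bags: B1 = {3, 4}  B2 = {4, 5}  B3 = {2, 4}  B4 = {1, 3}
Tree: B1–B2, B2–B3, B1–B4

Each bag holds 2 vertices, so the decomposition has width 1, which upper-bounds the treewidth. G has an edge, so its treewidth is at least 1. The upper and lower bounds meet at 1, so that is the treewidth.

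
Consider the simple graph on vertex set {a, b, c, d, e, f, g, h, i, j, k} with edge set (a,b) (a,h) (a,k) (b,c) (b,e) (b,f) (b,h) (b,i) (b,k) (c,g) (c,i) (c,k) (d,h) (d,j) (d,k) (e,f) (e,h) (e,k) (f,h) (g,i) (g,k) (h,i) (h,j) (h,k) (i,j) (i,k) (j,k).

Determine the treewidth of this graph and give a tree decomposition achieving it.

Treewidth 3.
One such decomposition:
Bags: B1 = {a, b, h, k}  B2 = {b, h, i, k}  B3 = {b, e, h, k}  B4 = {b, e, f, h}  B5 = {h, i, j, k}  B6 = {b, c, i, k}  B7 = {c, g, i, k}  B8 = {d, h, j, k}
Tree: B1–B2, B1–B3, B3–B4, B2–B5, B2–B6, B6–B7, B5–B8

The largest bag has 4 vertices, giving width 3; this decomposition certifies tw(G) ≤ 3. On the other hand G contains the 4-clique {b, e, f, h}. A clique must lie in a single bag of any decomposition, so no decomposition can have width below 3. Therefore the treewidth is 3.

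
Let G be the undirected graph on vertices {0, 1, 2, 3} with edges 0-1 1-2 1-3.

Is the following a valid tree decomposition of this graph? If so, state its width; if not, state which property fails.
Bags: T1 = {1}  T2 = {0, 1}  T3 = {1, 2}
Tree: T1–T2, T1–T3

A tree decomposition must satisfy three properties: every vertex lies in some bag; for every edge, both endpoints lie together in some bag; and for every vertex, the bags containing it form a connected subtree. Here vertex 3 appears in no bag, so the decomposition is invalid.

No — vertex 3 appears in no bag.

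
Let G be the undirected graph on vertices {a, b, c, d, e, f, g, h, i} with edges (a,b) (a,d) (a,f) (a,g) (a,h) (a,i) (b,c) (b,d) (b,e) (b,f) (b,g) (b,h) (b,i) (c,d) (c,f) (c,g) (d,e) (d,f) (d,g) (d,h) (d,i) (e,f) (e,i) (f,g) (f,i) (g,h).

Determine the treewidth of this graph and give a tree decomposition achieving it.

Treewidth 4.
One optimal decomposition is:
Bags: B1 = {a, b, d, f, i}  B2 = {a, b, d, f, g}  B3 = {b, c, d, f, g}  B4 = {b, d, e, f, i}  B5 = {a, b, d, g, h}
Tree: B1–B2, B2–B3, B1–B4, B2–B5

Each bag holds 5 vertices, so the decomposition has width 4, which upper-bounds the treewidth. On the other hand G contains the 5-clique {a, b, d, g, h}. A clique must lie in a single bag of any decomposition, so no decomposition can have width below 4. Hence tw(G) = 4 exactly.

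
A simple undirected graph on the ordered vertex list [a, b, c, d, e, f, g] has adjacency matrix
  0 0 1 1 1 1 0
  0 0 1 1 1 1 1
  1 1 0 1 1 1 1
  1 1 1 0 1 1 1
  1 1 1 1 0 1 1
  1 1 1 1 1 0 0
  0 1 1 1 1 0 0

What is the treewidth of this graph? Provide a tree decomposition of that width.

The largest bag has 5 vertices, giving width 4; this decomposition certifies tw(G) ≤ 4. Conversely, {b, c, d, e, g} is a clique of size 5, and the vertices of any clique must share a bag in every tree decomposition; so some bag has ≥ 5 vertices and tw(G) ≥ 4. Therefore the treewidth is 4.

Treewidth 4.
Bags: B1 = {b, c, d, e, g}  B2 = {b, c, d, e, f}  B3 = {a, c, d, e, f}
Tree: B1–B2, B2–B3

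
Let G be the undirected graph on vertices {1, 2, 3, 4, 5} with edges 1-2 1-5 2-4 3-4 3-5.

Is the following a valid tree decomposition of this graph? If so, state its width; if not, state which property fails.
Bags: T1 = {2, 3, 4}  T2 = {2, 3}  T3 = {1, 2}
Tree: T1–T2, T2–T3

No — vertex 5 appears in no bag.

A tree decomposition must satisfy three properties: every vertex lies in some bag; for every edge, both endpoints lie together in some bag; and for every vertex, the bags containing it form a connected subtree. Here vertex 5 appears in no bag, so the decomposition is invalid.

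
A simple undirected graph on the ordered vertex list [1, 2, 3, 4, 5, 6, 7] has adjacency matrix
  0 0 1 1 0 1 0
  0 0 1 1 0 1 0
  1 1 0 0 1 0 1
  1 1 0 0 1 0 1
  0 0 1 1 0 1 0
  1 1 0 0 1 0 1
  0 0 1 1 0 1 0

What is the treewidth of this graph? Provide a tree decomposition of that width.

The largest bag has 4 vertices, giving width 3; this decomposition certifies tw(G) ≤ 3. For the lower bound: the 4 vertex sets {2,6}, {4,5}, {3}, {1} are disjoint, each induces a connected subgraph, and every pair is joined by at least one edge of G. Contracting each set to a single vertex therefore yields K_{4} as a minor, and since treewidth is minor-monotone, tw(G) ≥ tw(K_{4}) = 3. Combining the bounds, tw(G) = 3.

Treewidth 3.
Bags: B1 = {2, 3, 4, 6}  B2 = {3, 4, 5, 6}  B3 = {1, 3, 4, 6}  B4 = {3, 4, 6, 7}
Tree: B1–B2, B2–B3, B3–B4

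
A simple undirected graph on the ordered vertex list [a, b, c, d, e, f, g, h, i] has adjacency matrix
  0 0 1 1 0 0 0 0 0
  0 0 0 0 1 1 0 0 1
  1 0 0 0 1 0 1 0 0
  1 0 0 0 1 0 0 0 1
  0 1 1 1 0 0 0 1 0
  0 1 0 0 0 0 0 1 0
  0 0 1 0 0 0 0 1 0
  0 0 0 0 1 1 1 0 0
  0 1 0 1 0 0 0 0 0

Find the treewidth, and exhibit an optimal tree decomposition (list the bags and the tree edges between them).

The largest bag has 4 vertices, giving width 3; this decomposition certifies tw(G) ≤ 3. For the lower bound: the 4 vertex sets {a,d,i}, {b}, {e}, {c,f,g,h} are disjoint, each induces a connected subgraph, and every pair is joined by at least one edge of G. Contracting each set to a single vertex therefore yields K_{4} as a minor, and since treewidth is minor-monotone, tw(G) ≥ tw(K_{4}) = 3. Hence tw(G) = 3 exactly.

Treewidth 3.
Bags: B1 = {a, b, d, i}  B2 = {a, b, d, e}  B3 = {a, b, c, e}  B4 = {b, c, e, f}  B5 = {c, e, f, h}  B6 = {c, f, g, h}
Tree: B1–B2, B2–B3, B3–B4, B4–B5, B5–B6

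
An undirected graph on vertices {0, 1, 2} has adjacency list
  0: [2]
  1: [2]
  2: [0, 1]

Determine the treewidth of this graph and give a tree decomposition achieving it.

Treewidth 1.
One such decomposition:
Bags: B1 = {0, 2}  B2 = {1, 2}
Tree: B1–B2

The largest bag has 2 vertices, giving width 1; this decomposition certifies tw(G) ≤ 1. G has an edge, so its treewidth is at least 1. The upper and lower bounds meet at 1, so that is the treewidth.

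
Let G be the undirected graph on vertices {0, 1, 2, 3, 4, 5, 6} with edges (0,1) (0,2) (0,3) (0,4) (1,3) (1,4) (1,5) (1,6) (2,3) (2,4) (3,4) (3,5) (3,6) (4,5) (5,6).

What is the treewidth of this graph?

3

A width-3 tree decomposition is:
Bags: B1 = {0, 1, 3, 4}  B2 = {1, 3, 4, 5}  B3 = {0, 2, 3, 4}  B4 = {1, 3, 5, 6}
Tree: B1–B2, B1–B3, B2–B4
The largest bag has 4 vertices, giving width 3; this decomposition certifies tw(G) ≤ 3. Conversely, {0, 1, 3, 4} is a clique of size 4, and the vertices of any clique must share a bag in every tree decomposition; so some bag has ≥ 4 vertices and tw(G) ≥ 3. Hence tw(G) = 3 exactly.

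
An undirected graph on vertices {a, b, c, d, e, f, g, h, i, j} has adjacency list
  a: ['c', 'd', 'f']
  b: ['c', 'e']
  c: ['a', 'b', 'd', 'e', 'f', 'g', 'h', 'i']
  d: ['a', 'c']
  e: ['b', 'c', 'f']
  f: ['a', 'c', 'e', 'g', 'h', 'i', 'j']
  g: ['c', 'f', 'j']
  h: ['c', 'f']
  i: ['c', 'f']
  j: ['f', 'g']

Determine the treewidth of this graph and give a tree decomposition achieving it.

The largest bag has 3 vertices, giving width 2; this decomposition certifies tw(G) ≤ 2. Conversely, {f, g, j} is a clique of size 3, and the vertices of any clique must share a bag in every tree decomposition; so some bag has ≥ 3 vertices and tw(G) ≥ 2. Hence tw(G) = 2 exactly.

Treewidth 2.
One such decomposition:
Bags: B1 = {b, c, e}  B2 = {c, e, f}  B3 = {a, c, f}  B4 = {a, c, d}  B5 = {c, f, i}  B6 = {c, f, h}  B7 = {c, f, g}  B8 = {f, g, j}
Tree: B1–B2, B2–B3, B3–B4, B3–B5, B3–B6, B5–B7, B7–B8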